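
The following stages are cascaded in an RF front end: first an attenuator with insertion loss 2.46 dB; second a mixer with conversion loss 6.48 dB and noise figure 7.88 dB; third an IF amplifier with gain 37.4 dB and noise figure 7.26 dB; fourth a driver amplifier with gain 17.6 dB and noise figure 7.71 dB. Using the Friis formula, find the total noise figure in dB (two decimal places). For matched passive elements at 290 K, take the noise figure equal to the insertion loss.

Convert to linear (a loss of L dB is a gain of −L dB): F_i = 10^(NF_i/10), G_i = 10^(G_i,dB/10)
  Stage 1: F_1 = 10^(2.46/10) = 1.762, G_1 = 10^(−2.46/10) = 0.5675
  Stage 2: F_2 = 10^(7.88/10) = 6.138, G_2 = 10^(−6.48/10) = 0.2249
  Stage 3: F_3 = 10^(7.26/10) = 5.321, G_3 = 10^(37.4/10) = 5495
  Stage 4: F_4 = 10^(7.71/10) = 5.902, G_4 = 10^(17.6/10) = 57.54
Friis cascade:
  F = 1.762 + (6.138 − 1)/0.5675 + (5.321 − 1)/0.1276 + (5.902 − 1)/701.5 = 44.67
NF = 10 log₁₀(44.67) = 16.50 dB

16.50 dB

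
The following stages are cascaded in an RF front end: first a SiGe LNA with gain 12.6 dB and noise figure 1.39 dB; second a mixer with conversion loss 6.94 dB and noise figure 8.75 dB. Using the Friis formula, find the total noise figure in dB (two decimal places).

2.39 dB

Convert to linear (a loss of L dB is a gain of −L dB): F_i = 10^(NF_i/10), G_i = 10^(G_i,dB/10)
  Stage 1: F_1 = 10^(1.39/10) = 1.377, G_1 = 10^(12.6/10) = 18.20
  Stage 2: F_2 = 10^(8.75/10) = 7.499, G_2 = 10^(−6.94/10) = 0.2023
Friis cascade:
  F = 1.377 + (7.499 − 1)/18.20 = 1.734
NF = 10 log₁₀(1.734) = 2.39 dB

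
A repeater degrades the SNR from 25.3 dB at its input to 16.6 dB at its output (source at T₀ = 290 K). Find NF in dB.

NF (dB) = SNR_in(dB) − SNR_out(dB) when the source is at T₀
NF = 25.3 − 16.6 = 8.7 dB

8.7 dB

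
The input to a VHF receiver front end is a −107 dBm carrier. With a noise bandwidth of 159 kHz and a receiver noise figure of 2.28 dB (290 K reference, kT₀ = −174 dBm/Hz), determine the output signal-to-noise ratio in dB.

Noise floor: N = −174 + 10 log₁₀(B) + NF
10 log₁₀(1.59×10⁵) = 52.01 dB
N = −174 + 52.01 + 2.28 = −119.71 dBm
SNR = P_sig − N = −107 − (−119.71) = 12.71 dB → 12.7 dB

12.7 dB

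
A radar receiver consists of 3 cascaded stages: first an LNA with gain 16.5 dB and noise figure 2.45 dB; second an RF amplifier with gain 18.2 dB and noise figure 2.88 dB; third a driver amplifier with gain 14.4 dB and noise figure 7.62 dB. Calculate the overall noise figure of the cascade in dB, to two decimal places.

2.51 dB

Convert to linear (a loss of L dB is a gain of −L dB): F_i = 10^(NF_i/10), G_i = 10^(G_i,dB/10)
  Stage 1: F_1 = 10^(2.45/10) = 1.758, G_1 = 10^(16.5/10) = 44.67
  Stage 2: F_2 = 10^(2.88/10) = 1.941, G_2 = 10^(18.2/10) = 66.07
  Stage 3: F_3 = 10^(7.62/10) = 5.781, G_3 = 10^(14.4/10) = 27.54
Friis cascade:
  F = 1.758 + (1.941 − 1)/44.67 + (5.781 − 1)/2951 = 1.781
NF = 10 log₁₀(1.781) = 2.51 dB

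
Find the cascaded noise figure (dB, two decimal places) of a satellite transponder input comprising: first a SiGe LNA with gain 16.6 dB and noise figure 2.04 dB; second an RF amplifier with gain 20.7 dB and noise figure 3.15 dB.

Convert to linear (a loss of L dB is a gain of −L dB): F_i = 10^(NF_i/10), G_i = 10^(G_i,dB/10)
  Stage 1: F_1 = 10^(2.04/10) = 1.600, G_1 = 10^(16.6/10) = 45.71
  Stage 2: F_2 = 10^(3.15/10) = 2.065, G_2 = 10^(20.7/10) = 117.5
Friis cascade:
  F = 1.600 + (2.065 − 1)/45.71 = 1.623
NF = 10 log₁₀(1.623) = 2.10 dB

2.10 dB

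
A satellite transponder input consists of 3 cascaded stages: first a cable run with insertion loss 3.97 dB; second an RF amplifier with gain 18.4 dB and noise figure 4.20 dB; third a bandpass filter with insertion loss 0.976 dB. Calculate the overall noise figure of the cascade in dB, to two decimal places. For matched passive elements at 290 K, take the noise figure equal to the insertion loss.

Convert to linear (a loss of L dB is a gain of −L dB): F_i = 10^(NF_i/10), G_i = 10^(G_i,dB/10)
  Stage 1: F_1 = 10^(3.97/10) = 2.495, G_1 = 10^(−3.97/10) = 0.4009
  Stage 2: F_2 = 10^(4.20/10) = 2.630, G_2 = 10^(18.4/10) = 69.18
  Stage 3: F_3 = 10^(0.976/10) = 1.252, G_3 = 10^(−0.976/10) = 0.7987
Friis cascade:
  F = 2.495 + (2.630 − 1)/0.4009 + (1.252 − 1)/27.73 = 6.571
NF = 10 log₁₀(6.571) = 8.18 dB

8.18 dB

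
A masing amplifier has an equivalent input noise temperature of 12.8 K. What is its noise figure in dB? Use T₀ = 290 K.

F = 1 + T_e/T₀ = 1 + 12.8/290 = 1.04414
NF = 10 log₁₀(1.04414) = 0.188 dB

0.188 dB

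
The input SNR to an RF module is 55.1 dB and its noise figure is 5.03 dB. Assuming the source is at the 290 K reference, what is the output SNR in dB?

50.07 dB

By definition F = SNR_in/SNR_out, so in dB: SNR_out = SNR_in − NF
SNR_out = 55.1 − 5.03 = 50.07 dB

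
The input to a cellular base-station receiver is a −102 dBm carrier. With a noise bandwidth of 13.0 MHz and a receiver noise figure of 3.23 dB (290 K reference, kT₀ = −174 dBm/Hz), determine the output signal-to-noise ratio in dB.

Noise floor: N = −174 + 10 log₁₀(B) + NF
10 log₁₀(1.30×10⁷) = 71.14 dB
N = −174 + 71.14 + 3.23 = −99.63 dBm
SNR = P_sig − N = −102 − (−99.63) = −2.37 dB → −2.4 dB

−2.4 dB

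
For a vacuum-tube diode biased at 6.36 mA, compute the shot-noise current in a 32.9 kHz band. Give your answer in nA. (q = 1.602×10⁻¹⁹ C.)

8.19 nA

I_n = √(2qI·B)
2qI·B = 2 × 1.602×10⁻¹⁹ × 6.36×10⁻³ × 3.29×10⁴ = 6.70×10⁻¹⁷ A²
I_n = √(6.70×10⁻¹⁷) = 8.19×10⁻⁹ A = 8.19 nA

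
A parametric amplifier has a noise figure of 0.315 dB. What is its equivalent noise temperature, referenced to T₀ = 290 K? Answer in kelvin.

F = 10^(0.315/10) = 1.07523
T_e = (F − 1)·T₀ = (1.07523 − 1) × 290 = 21.8 K

21.8 K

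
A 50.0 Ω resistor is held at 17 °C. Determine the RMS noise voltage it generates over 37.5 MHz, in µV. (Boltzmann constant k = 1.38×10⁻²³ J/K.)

T = 17 °C + 273.15 = 290.15 K
V_n = √(4kTRB)
4kTRB = 4 × 1.38×10⁻²³ × 290.15 × 5.00×10¹ × 3.75×10⁷ = 3.00×10⁻¹¹ V²
V_n = √(3.00×10⁻¹¹) = 5.48×10⁻⁶ V = 5.48 µV

5.48 µV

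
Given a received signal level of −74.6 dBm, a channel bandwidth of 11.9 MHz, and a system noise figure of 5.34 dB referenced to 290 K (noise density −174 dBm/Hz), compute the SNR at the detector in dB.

23.3 dB

Noise floor: N = −174 + 10 log₁₀(B) + NF
10 log₁₀(1.19×10⁷) = 70.76 dB
N = −174 + 70.76 + 5.34 = −97.90 dBm
SNR = P_sig − N = −74.6 − (−97.90) = 23.30 dB → 23.3 dB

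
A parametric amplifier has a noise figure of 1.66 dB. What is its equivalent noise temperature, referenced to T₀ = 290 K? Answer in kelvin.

135 K

F = 10^(1.66/10) = 1.46555
T_e = (F − 1)·T₀ = (1.46555 − 1) × 290 = 135 K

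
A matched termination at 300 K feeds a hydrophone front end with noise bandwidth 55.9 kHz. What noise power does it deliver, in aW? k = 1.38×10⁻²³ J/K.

P_n = kTB = 1.38×10⁻²³ × 300 × 5.59×10⁴ = 2.31×10⁻¹⁶ W = 231 aW

231 aW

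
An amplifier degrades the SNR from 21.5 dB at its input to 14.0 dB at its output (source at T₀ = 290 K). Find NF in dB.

NF (dB) = SNR_in(dB) − SNR_out(dB) when the source is at T₀
NF = 21.5 − 14.0 = 7.5 dB

7.5 dB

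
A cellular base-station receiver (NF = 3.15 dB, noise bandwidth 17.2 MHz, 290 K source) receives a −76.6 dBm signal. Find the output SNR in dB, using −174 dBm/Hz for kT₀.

21.9 dB

Noise floor: N = −174 + 10 log₁₀(B) + NF
10 log₁₀(1.72×10⁷) = 72.36 dB
N = −174 + 72.36 + 3.15 = −98.49 dBm
SNR = P_sig − N = −76.6 − (−98.49) = 21.89 dB → 21.9 dB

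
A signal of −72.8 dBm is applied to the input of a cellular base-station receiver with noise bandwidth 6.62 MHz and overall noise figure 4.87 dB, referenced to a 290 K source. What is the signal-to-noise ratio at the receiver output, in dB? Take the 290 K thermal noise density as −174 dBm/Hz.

28.1 dB

Noise floor: N = −174 + 10 log₁₀(B) + NF
10 log₁₀(6.62×10⁶) = 68.21 dB
N = −174 + 68.21 + 4.87 = −100.92 dBm
SNR = P_sig − N = −72.8 − (−100.92) = 28.12 dB → 28.1 dB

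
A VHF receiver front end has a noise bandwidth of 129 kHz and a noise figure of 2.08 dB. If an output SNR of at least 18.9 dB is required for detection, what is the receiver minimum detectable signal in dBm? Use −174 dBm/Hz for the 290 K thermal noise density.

Sensitivity = −174 + 10 log₁₀(B) + NF + SNR_min
= −174 + 51.11 + 2.08 + 18.9
= −101.91 dBm → −101.9 dBm

−101.9 dBm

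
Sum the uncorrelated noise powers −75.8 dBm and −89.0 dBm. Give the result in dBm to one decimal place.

Convert to linear, add, convert back:
P₁ = 2.63×10⁻¹¹ W, P₂ = 1.26×10⁻¹² W
P_tot = 2.76×10⁻¹¹ W → 10 log₁₀(P_tot / 10⁻³) = −75.6 dBm

−75.6 dBm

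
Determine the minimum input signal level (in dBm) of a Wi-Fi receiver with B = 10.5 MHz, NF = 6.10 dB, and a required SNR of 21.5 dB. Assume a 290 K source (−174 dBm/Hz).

−76.2 dBm

Sensitivity = −174 + 10 log₁₀(B) + NF + SNR_min
= −174 + 70.21 + 6.10 + 21.5
= −76.19 dBm → −76.2 dBm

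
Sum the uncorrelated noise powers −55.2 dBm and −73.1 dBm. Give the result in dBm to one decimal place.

−55.1 dBm

Convert to linear, add, convert back:
P₁ = 3.02×10⁻⁹ W, P₂ = 4.90×10⁻¹¹ W
P_tot = 3.07×10⁻⁹ W → 10 log₁₀(P_tot / 10⁻³) = −55.1 dBm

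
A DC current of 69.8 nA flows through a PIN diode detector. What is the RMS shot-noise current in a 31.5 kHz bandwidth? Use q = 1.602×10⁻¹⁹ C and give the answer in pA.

26.5 pA

I_n = √(2qI·B)
2qI·B = 2 × 1.602×10⁻¹⁹ × 6.98×10⁻⁸ × 3.15×10⁴ = 7.04×10⁻²² A²
I_n = √(7.04×10⁻²²) = 2.65×10⁻¹¹ A = 26.5 pA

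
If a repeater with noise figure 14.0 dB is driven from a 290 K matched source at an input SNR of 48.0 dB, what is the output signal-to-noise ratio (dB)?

34.0 dB

By definition F = SNR_in/SNR_out, so in dB: SNR_out = SNR_in − NF
SNR_out = 48.0 − 14.0 = 34.0 dB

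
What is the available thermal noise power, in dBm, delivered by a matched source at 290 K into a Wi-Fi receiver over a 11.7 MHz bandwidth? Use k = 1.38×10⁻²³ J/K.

P_n = kTB = 1.38×10⁻²³ × 290 × 1.17×10⁷ = 4.68×10⁻¹⁴ W
In dBm: 10 log₁₀(4.68×10⁻¹⁴ / 10⁻³) = −103.3 dBm

−103.3 dBm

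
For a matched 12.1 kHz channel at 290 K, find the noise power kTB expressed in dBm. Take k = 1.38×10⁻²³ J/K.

−133.1 dBm

P_n = kTB = 1.38×10⁻²³ × 290 × 1.21×10⁴ = 4.84×10⁻¹⁷ W
In dBm: 10 log₁₀(4.84×10⁻¹⁷ / 10⁻³) = −133.1 dBm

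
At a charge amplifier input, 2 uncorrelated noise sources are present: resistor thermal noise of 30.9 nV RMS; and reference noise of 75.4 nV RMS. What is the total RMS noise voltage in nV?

81.5 nV

Uncorrelated sources add in power (mean-square): V_tot = √(ΣV_i²)
V_tot = √[(3.09×10⁻⁸)² + (7.54×10⁻⁸)²] = 8.15×10⁻⁸ V = 81.5 nV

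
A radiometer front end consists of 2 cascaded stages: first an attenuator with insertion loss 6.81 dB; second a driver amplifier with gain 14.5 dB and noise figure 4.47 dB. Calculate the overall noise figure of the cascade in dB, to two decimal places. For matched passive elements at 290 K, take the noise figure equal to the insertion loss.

11.28 dB

Convert to linear (a loss of L dB is a gain of −L dB): F_i = 10^(NF_i/10), G_i = 10^(G_i,dB/10)
  Stage 1: F_1 = 10^(6.81/10) = 4.797, G_1 = 10^(−6.81/10) = 0.2084
  Stage 2: F_2 = 10^(4.47/10) = 2.799, G_2 = 10^(14.5/10) = 28.18
Friis cascade:
  F = 4.797 + (2.799 − 1)/0.2084 = 13.43
NF = 10 log₁₀(13.43) = 11.28 dB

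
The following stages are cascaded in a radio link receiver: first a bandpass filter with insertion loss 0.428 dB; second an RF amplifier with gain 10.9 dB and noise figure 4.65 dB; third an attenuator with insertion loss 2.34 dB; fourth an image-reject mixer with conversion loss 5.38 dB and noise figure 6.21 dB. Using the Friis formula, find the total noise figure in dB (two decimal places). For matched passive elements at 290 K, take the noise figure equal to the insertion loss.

Convert to linear (a loss of L dB is a gain of −L dB): F_i = 10^(NF_i/10), G_i = 10^(G_i,dB/10)
  Stage 1: F_1 = 10^(0.428/10) = 1.104, G_1 = 10^(−0.428/10) = 0.9061
  Stage 2: F_2 = 10^(4.65/10) = 2.917, G_2 = 10^(10.9/10) = 12.30
  Stage 3: F_3 = 10^(2.34/10) = 1.714, G_3 = 10^(−2.34/10) = 0.5834
  Stage 4: F_4 = 10^(6.21/10) = 4.178, G_4 = 10^(−5.38/10) = 0.2897
Friis cascade:
  F = 1.104 + (2.917 − 1)/0.9061 + (1.714 − 1)/11.15 + (4.178 − 1)/6.504 = 3.772
NF = 10 log₁₀(3.772) = 5.77 dB

5.77 dB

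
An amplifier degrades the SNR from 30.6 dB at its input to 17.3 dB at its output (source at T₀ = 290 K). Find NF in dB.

13.3 dB

NF (dB) = SNR_in(dB) − SNR_out(dB) when the source is at T₀
NF = 30.6 − 17.3 = 13.3 dB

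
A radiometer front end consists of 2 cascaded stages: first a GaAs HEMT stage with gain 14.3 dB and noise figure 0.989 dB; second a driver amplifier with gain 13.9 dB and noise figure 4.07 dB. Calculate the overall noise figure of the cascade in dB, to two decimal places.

Convert to linear (a loss of L dB is a gain of −L dB): F_i = 10^(NF_i/10), G_i = 10^(G_i,dB/10)
  Stage 1: F_1 = 10^(0.989/10) = 1.256, G_1 = 10^(14.3/10) = 26.92
  Stage 2: F_2 = 10^(4.07/10) = 2.553, G_2 = 10^(13.9/10) = 24.55
Friis cascade:
  F = 1.256 + (2.553 − 1)/26.92 = 1.313
NF = 10 log₁₀(1.313) = 1.18 dB

1.18 dB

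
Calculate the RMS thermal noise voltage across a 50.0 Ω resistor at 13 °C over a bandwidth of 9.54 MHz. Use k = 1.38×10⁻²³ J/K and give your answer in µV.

2.74 µV

T = 13 °C + 273.15 = 286.15 K
V_n = √(4kTRB)
4kTRB = 4 × 1.38×10⁻²³ × 286.15 × 5.00×10¹ × 9.54×10⁶ = 7.53×10⁻¹² V²
V_n = √(7.53×10⁻¹²) = 2.74×10⁻⁶ V = 2.74 µV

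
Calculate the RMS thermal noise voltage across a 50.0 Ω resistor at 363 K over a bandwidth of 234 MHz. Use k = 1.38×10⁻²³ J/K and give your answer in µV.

15.3 µV

V_n = √(4kTRB)
4kTRB = 4 × 1.38×10⁻²³ × 363 × 5.00×10¹ × 2.34×10⁸ = 2.34×10⁻¹⁰ V²
V_n = √(2.34×10⁻¹⁰) = 1.53×10⁻⁵ V = 15.3 µV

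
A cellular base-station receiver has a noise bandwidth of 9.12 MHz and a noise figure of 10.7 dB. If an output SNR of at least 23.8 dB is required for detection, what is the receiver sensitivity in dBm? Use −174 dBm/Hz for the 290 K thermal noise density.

Sensitivity = −174 + 10 log₁₀(B) + NF + SNR_min
= −174 + 69.6 + 10.7 + 23.8
= −69.9 dBm → −69.9 dBm

−69.9 dBm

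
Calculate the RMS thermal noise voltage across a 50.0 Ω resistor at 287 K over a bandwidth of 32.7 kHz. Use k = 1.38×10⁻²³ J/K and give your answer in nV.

V_n = √(4kTRB)
4kTRB = 4 × 1.38×10⁻²³ × 287 × 5.00×10¹ × 3.27×10⁴ = 2.59×10⁻¹⁴ V²
V_n = √(2.59×10⁻¹⁴) = 1.61×10⁻⁷ V = 161 nV

161 nV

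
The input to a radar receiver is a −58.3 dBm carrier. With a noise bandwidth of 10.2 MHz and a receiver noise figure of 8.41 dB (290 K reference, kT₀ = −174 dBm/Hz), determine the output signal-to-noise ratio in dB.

Noise floor: N = −174 + 10 log₁₀(B) + NF
10 log₁₀(1.02×10⁷) = 70.09 dB
N = −174 + 70.09 + 8.41 = −95.50 dBm
SNR = P_sig − N = −58.3 − (−95.50) = 37.20 dB → 37.2 dB

37.2 dB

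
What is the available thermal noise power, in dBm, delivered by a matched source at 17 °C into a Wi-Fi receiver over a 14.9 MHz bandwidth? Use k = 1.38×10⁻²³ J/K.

−102.2 dBm

T = 17 °C + 273.15 = 290.15 K
P_n = kTB = 1.38×10⁻²³ × 290.15 × 1.49×10⁷ = 5.97×10⁻¹⁴ W
In dBm: 10 log₁₀(5.97×10⁻¹⁴ / 10⁻³) = −102.2 dBm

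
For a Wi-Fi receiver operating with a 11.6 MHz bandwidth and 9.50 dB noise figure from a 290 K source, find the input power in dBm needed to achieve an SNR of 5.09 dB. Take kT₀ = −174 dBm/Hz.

−88.8 dBm

Sensitivity = −174 + 10 log₁₀(B) + NF + SNR_min
= −174 + 70.64 + 9.50 + 5.09
= −88.77 dBm → −88.8 dBm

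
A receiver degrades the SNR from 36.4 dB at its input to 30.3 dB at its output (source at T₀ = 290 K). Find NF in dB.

6.1 dB

NF (dB) = SNR_in(dB) − SNR_out(dB) when the source is at T₀
NF = 36.4 − 30.3 = 6.1 dB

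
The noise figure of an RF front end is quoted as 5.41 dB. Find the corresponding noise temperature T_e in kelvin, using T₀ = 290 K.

F = 10^(5.41/10) = 3.47536
T_e = (F − 1)·T₀ = (3.47536 − 1) × 290 = 718 K

718 K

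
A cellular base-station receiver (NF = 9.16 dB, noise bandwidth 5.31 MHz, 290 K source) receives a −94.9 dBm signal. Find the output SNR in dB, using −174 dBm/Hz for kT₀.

Noise floor: N = −174 + 10 log₁₀(B) + NF
10 log₁₀(5.31×10⁶) = 67.25 dB
N = −174 + 67.25 + 9.16 = −97.59 dBm
SNR = P_sig − N = −94.9 − (−97.59) = 2.69 dB → 2.7 dB

2.7 dB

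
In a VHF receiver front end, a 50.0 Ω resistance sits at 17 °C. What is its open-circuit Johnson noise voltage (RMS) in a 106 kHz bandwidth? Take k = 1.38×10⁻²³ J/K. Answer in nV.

291 nV

T = 17 °C + 273.15 = 290.15 K
V_n = √(4kTRB)
4kTRB = 4 × 1.38×10⁻²³ × 290.15 × 5.00×10¹ × 1.06×10⁵ = 8.49×10⁻¹⁴ V²
V_n = √(8.49×10⁻¹⁴) = 2.91×10⁻⁷ V = 291 nV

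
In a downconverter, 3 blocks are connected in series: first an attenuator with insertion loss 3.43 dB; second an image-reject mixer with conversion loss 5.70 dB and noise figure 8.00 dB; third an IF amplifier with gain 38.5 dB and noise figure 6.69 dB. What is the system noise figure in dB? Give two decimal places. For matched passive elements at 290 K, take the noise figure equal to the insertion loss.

Convert to linear (a loss of L dB is a gain of −L dB): F_i = 10^(NF_i/10), G_i = 10^(G_i,dB/10)
  Stage 1: F_1 = 10^(3.43/10) = 2.203, G_1 = 10^(−3.43/10) = 0.4539
  Stage 2: F_2 = 10^(8.00/10) = 6.310, G_2 = 10^(−5.70/10) = 0.2692
  Stage 3: F_3 = 10^(6.69/10) = 4.667, G_3 = 10^(38.5/10) = 7079
Friis cascade:
  F = 2.203 + (6.310 − 1)/0.4539 + (4.667 − 1)/0.1222 = 43.91
NF = 10 log₁₀(43.91) = 16.43 dB

16.43 dB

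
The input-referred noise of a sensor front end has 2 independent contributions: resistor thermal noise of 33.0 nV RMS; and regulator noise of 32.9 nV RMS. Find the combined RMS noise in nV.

46.6 nV

Uncorrelated sources add in power (mean-square): V_tot = √(ΣV_i²)
V_tot = √[(3.30×10⁻⁸)² + (3.29×10⁻⁸)²] = 4.66×10⁻⁸ V = 46.6 nV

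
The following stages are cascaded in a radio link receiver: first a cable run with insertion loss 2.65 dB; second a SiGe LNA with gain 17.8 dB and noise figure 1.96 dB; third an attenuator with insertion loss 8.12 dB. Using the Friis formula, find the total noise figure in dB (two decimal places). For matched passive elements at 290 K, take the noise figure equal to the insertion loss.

4.85 dB

Convert to linear (a loss of L dB is a gain of −L dB): F_i = 10^(NF_i/10), G_i = 10^(G_i,dB/10)
  Stage 1: F_1 = 10^(2.65/10) = 1.841, G_1 = 10^(−2.65/10) = 0.5433
  Stage 2: F_2 = 10^(1.96/10) = 1.570, G_2 = 10^(17.8/10) = 60.26
  Stage 3: F_3 = 10^(8.12/10) = 6.486, G_3 = 10^(−8.12/10) = 0.1542
Friis cascade:
  F = 1.841 + (1.570 − 1)/0.5433 + (6.486 − 1)/32.73 = 3.058
NF = 10 log₁₀(3.058) = 4.85 dB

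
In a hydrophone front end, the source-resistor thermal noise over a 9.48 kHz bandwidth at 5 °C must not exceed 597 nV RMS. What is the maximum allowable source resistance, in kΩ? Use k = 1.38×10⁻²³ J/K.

T = 5 °C + 273.15 = 278.15 K
Johnson–Nyquist: V_n = √(4kTRB) ⇒ R = V_n² / (4kTB)
4kTB = 4 × 1.38×10⁻²³ × 278.15 × 9.48×10³ = 1.46×10⁻¹⁶
R = (5.97×10⁻⁷)² / 1.46×10⁻¹⁶ = 2.45×10³ Ω = 2.45 kΩ

2.45 kΩ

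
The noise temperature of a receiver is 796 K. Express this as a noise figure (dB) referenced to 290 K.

5.73 dB

F = 1 + T_e/T₀ = 1 + 796/290 = 3.74483
NF = 10 log₁₀(3.74483) = 5.73 dB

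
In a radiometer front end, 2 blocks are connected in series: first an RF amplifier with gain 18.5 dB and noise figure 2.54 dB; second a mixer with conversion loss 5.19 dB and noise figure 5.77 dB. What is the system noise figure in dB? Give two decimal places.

2.63 dB

Convert to linear (a loss of L dB is a gain of −L dB): F_i = 10^(NF_i/10), G_i = 10^(G_i,dB/10)
  Stage 1: F_1 = 10^(2.54/10) = 1.795, G_1 = 10^(18.5/10) = 70.79
  Stage 2: F_2 = 10^(5.77/10) = 3.776, G_2 = 10^(−5.19/10) = 0.3027
Friis cascade:
  F = 1.795 + (3.776 − 1)/70.79 = 1.834
NF = 10 log₁₀(1.834) = 2.63 dB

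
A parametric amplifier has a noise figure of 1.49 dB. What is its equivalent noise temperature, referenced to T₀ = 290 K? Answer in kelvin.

119 K

F = 10^(1.49/10) = 1.40929
T_e = (F − 1)·T₀ = (1.40929 − 1) × 290 = 119 K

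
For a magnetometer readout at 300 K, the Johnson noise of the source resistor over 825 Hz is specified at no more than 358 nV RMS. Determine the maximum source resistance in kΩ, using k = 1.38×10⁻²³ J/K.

9.38 kΩ

Johnson–Nyquist: V_n = √(4kTRB) ⇒ R = V_n² / (4kTB)
4kTB = 4 × 1.38×10⁻²³ × 300 × 8.25×10² = 1.37×10⁻¹⁷
R = (3.58×10⁻⁷)² / 1.37×10⁻¹⁷ = 9.38×10³ Ω = 9.38 kΩ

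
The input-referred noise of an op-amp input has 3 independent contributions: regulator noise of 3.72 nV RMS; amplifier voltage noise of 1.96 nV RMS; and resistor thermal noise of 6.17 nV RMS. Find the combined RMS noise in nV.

7.47 nV

Uncorrelated sources add in power (mean-square): V_tot = √(ΣV_i²)
V_tot = √[(3.72×10⁻⁹)² + (1.96×10⁻⁹)² + (6.17×10⁻⁹)²] = 7.47×10⁻⁹ V = 7.47 nV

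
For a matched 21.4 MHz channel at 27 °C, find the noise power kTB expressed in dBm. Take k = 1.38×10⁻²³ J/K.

−100.5 dBm

T = 27 °C + 273.15 = 300.15 K
P_n = kTB = 1.38×10⁻²³ × 300.15 × 2.14×10⁷ = 8.86×10⁻¹⁴ W
In dBm: 10 log₁₀(8.86×10⁻¹⁴ / 10⁻³) = −100.5 dBm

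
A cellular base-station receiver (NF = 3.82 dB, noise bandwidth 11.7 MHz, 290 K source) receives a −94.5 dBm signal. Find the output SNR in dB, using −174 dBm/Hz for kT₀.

5.0 dB

Noise floor: N = −174 + 10 log₁₀(B) + NF
10 log₁₀(1.17×10⁷) = 70.68 dB
N = −174 + 70.68 + 3.82 = −99.50 dBm
SNR = P_sig − N = −94.5 − (−99.50) = 5.00 dB → 5.0 dB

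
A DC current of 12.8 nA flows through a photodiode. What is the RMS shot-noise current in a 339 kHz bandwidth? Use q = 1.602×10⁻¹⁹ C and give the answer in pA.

I_n = √(2qI·B)
2qI·B = 2 × 1.602×10⁻¹⁹ × 1.28×10⁻⁸ × 3.39×10⁵ = 1.39×10⁻²¹ A²
I_n = √(1.39×10⁻²¹) = 3.73×10⁻¹¹ A = 37.3 pA

37.3 pA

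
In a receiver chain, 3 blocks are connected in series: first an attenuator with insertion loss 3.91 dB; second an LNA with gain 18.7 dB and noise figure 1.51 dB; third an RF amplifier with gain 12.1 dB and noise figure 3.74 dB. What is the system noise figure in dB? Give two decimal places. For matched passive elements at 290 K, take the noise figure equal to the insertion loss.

Convert to linear (a loss of L dB is a gain of −L dB): F_i = 10^(NF_i/10), G_i = 10^(G_i,dB/10)
  Stage 1: F_1 = 10^(3.91/10) = 2.460, G_1 = 10^(−3.91/10) = 0.4064
  Stage 2: F_2 = 10^(1.51/10) = 1.416, G_2 = 10^(18.7/10) = 74.13
  Stage 3: F_3 = 10^(3.74/10) = 2.366, G_3 = 10^(12.1/10) = 16.22
Friis cascade:
  F = 2.460 + (1.416 − 1)/0.4064 + (2.366 − 1)/30.13 = 3.529
NF = 10 log₁₀(3.529) = 5.48 dB

5.48 dB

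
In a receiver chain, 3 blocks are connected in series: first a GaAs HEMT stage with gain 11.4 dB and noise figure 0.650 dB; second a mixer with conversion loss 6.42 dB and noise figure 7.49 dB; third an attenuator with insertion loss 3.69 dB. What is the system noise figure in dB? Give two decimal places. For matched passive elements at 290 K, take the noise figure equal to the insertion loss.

Convert to linear (a loss of L dB is a gain of −L dB): F_i = 10^(NF_i/10), G_i = 10^(G_i,dB/10)
  Stage 1: F_1 = 10^(0.650/10) = 1.161, G_1 = 10^(11.4/10) = 13.80
  Stage 2: F_2 = 10^(7.49/10) = 5.610, G_2 = 10^(−6.42/10) = 0.2280
  Stage 3: F_3 = 10^(3.69/10) = 2.339, G_3 = 10^(−3.69/10) = 0.4276
Friis cascade:
  F = 1.161 + (5.610 − 1)/13.80 + (2.339 − 1)/3.148 = 1.921
NF = 10 log₁₀(1.921) = 2.83 dB

2.83 dB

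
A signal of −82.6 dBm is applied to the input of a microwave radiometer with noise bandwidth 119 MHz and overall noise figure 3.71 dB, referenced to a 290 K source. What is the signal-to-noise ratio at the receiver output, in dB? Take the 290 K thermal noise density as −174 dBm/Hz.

6.9 dB

Noise floor: N = −174 + 10 log₁₀(B) + NF
10 log₁₀(1.19×10⁸) = 80.76 dB
N = −174 + 80.76 + 3.71 = −89.53 dBm
SNR = P_sig − N = −82.6 − (−89.53) = 6.93 dB → 6.9 dB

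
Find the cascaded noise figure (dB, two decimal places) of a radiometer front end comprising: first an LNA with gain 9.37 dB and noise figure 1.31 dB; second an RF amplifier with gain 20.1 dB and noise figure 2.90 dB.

Convert to linear (a loss of L dB is a gain of −L dB): F_i = 10^(NF_i/10), G_i = 10^(G_i,dB/10)
  Stage 1: F_1 = 10^(1.31/10) = 1.352, G_1 = 10^(9.37/10) = 8.650
  Stage 2: F_2 = 10^(2.90/10) = 1.950, G_2 = 10^(20.1/10) = 102.3
Friis cascade:
  F = 1.352 + (1.950 − 1)/8.650 = 1.462
NF = 10 log₁₀(1.462) = 1.65 dB

1.65 dB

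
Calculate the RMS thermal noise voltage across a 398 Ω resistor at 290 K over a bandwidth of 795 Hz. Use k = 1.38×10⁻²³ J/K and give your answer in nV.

V_n = √(4kTRB)
4kTRB = 4 × 1.38×10⁻²³ × 290 × 3.98×10² × 7.95×10² = 5.07×10⁻¹⁵ V²
V_n = √(5.07×10⁻¹⁵) = 7.12×10⁻⁸ V = 71.2 nV

71.2 nV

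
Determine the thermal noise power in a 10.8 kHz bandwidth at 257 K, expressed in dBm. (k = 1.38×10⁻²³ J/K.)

P_n = kTB = 1.38×10⁻²³ × 257 × 1.08×10⁴ = 3.83×10⁻¹⁷ W
In dBm: 10 log₁₀(3.83×10⁻¹⁷ / 10⁻³) = −134.2 dBm

−134.2 dBm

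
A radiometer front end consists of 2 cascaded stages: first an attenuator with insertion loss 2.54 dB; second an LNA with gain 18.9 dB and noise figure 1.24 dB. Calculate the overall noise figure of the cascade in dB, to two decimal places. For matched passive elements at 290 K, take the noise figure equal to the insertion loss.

Convert to linear (a loss of L dB is a gain of −L dB): F_i = 10^(NF_i/10), G_i = 10^(G_i,dB/10)
  Stage 1: F_1 = 10^(2.54/10) = 1.795, G_1 = 10^(−2.54/10) = 0.5572
  Stage 2: F_2 = 10^(1.24/10) = 1.330, G_2 = 10^(18.9/10) = 77.62
Friis cascade:
  F = 1.795 + (1.330 − 1)/0.5572 = 2.388
NF = 10 log₁₀(2.388) = 3.78 dB

3.78 dB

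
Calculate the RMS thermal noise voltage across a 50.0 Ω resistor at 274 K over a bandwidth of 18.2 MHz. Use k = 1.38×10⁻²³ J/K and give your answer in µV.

3.71 µV

V_n = √(4kTRB)
4kTRB = 4 × 1.38×10⁻²³ × 274 × 5.00×10¹ × 1.82×10⁷ = 1.38×10⁻¹¹ V²
V_n = √(1.38×10⁻¹¹) = 3.71×10⁻⁶ V = 3.71 µV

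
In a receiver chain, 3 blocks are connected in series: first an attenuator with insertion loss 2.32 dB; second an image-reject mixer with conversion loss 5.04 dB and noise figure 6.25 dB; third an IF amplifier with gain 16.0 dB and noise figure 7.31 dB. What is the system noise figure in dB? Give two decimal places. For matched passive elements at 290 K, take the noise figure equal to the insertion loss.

Convert to linear (a loss of L dB is a gain of −L dB): F_i = 10^(NF_i/10), G_i = 10^(G_i,dB/10)
  Stage 1: F_1 = 10^(2.32/10) = 1.706, G_1 = 10^(−2.32/10) = 0.5861
  Stage 2: F_2 = 10^(6.25/10) = 4.217, G_2 = 10^(−5.04/10) = 0.3133
  Stage 3: F_3 = 10^(7.31/10) = 5.383, G_3 = 10^(16.0/10) = 39.81
Friis cascade:
  F = 1.706 + (4.217 − 1)/0.5861 + (5.383 − 1)/0.1837 = 31.06
NF = 10 log₁₀(31.06) = 14.92 dB

14.92 dB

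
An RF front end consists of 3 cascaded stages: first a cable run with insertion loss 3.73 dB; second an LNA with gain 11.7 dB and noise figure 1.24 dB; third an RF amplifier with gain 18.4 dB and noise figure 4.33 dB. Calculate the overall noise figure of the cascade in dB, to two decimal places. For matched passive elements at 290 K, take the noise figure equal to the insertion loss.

5.33 dB

Convert to linear (a loss of L dB is a gain of −L dB): F_i = 10^(NF_i/10), G_i = 10^(G_i,dB/10)
  Stage 1: F_1 = 10^(3.73/10) = 2.360, G_1 = 10^(−3.73/10) = 0.4236
  Stage 2: F_2 = 10^(1.24/10) = 1.330, G_2 = 10^(11.7/10) = 14.79
  Stage 3: F_3 = 10^(4.33/10) = 2.710, G_3 = 10^(18.4/10) = 69.18
Friis cascade:
  F = 2.360 + (1.330 − 1)/0.4236 + (2.710 − 1)/6.266 = 3.413
NF = 10 log₁₀(3.413) = 5.33 dB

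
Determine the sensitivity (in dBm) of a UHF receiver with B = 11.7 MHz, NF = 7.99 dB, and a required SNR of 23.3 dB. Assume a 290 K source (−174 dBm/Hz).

−72.0 dBm

Sensitivity = −174 + 10 log₁₀(B) + NF + SNR_min
= −174 + 70.68 + 7.99 + 23.3
= −72.03 dBm → −72.0 dBm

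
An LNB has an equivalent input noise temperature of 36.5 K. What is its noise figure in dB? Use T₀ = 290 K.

0.515 dB

F = 1 + T_e/T₀ = 1 + 36.5/290 = 1.12586
NF = 10 log₁₀(1.12586) = 0.515 dB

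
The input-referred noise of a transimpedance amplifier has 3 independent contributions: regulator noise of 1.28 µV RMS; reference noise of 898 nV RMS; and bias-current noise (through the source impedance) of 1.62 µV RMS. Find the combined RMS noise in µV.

Uncorrelated sources add in power (mean-square): V_tot = √(ΣV_i²)
V_tot = √[(1.28×10⁻⁶)² + (8.98×10⁻⁷)² + (1.62×10⁻⁶)²] = 2.25×10⁻⁶ V = 2.25 µV

2.25 µV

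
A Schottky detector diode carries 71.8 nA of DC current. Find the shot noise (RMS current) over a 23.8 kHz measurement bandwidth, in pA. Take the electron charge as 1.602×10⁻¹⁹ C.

23.4 pA

I_n = √(2qI·B)
2qI·B = 2 × 1.602×10⁻¹⁹ × 7.18×10⁻⁸ × 2.38×10⁴ = 5.48×10⁻²² A²
I_n = √(5.48×10⁻²²) = 2.34×10⁻¹¹ A = 23.4 pA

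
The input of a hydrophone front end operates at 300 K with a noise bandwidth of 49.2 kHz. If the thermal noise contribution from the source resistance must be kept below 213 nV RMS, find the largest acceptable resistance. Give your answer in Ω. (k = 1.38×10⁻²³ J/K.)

Johnson–Nyquist: V_n = √(4kTRB) ⇒ R = V_n² / (4kTB)
4kTB = 4 × 1.38×10⁻²³ × 300 × 4.92×10⁴ = 8.15×10⁻¹⁶
R = (2.13×10⁻⁷)² / 8.15×10⁻¹⁶ = 5.57×10¹ Ω = 55.7 Ω

55.7 Ω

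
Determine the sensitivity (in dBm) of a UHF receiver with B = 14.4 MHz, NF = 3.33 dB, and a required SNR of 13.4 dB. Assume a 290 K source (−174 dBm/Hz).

−85.7 dBm

Sensitivity = −174 + 10 log₁₀(B) + NF + SNR_min
= −174 + 71.58 + 3.33 + 13.4
= −85.69 dBm → −85.7 dBm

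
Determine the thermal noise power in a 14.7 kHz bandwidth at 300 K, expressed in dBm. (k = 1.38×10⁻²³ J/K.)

P_n = kTB = 1.38×10⁻²³ × 300 × 1.47×10⁴ = 6.09×10⁻¹⁷ W
In dBm: 10 log₁₀(6.09×10⁻¹⁷ / 10⁻³) = −132.2 dBm

−132.2 dBm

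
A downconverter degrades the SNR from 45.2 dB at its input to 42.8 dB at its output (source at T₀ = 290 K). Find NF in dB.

2.4 dB

NF (dB) = SNR_in(dB) − SNR_out(dB) when the source is at T₀
NF = 45.2 − 42.8 = 2.4 dB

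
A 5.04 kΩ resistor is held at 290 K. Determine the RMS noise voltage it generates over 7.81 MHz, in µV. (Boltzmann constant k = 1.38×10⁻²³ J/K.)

V_n = √(4kTRB)
4kTRB = 4 × 1.38×10⁻²³ × 290 × 5.04×10³ × 7.81×10⁶ = 6.30×10⁻¹⁰ V²
V_n = √(6.30×10⁻¹⁰) = 2.51×10⁻⁵ V = 25.1 µV

25.1 µV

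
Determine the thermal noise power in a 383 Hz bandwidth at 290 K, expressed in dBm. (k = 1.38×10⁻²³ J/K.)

−148.1 dBm

P_n = kTB = 1.38×10⁻²³ × 290 × 3.83×10² = 1.53×10⁻¹⁸ W
In dBm: 10 log₁₀(1.53×10⁻¹⁸ / 10⁻³) = −148.1 dBm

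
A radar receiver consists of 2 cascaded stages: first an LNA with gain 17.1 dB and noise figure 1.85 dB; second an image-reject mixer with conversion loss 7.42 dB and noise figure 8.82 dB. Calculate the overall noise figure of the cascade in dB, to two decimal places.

Convert to linear (a loss of L dB is a gain of −L dB): F_i = 10^(NF_i/10), G_i = 10^(G_i,dB/10)
  Stage 1: F_1 = 10^(1.85/10) = 1.531, G_1 = 10^(17.1/10) = 51.29
  Stage 2: F_2 = 10^(8.82/10) = 7.621, G_2 = 10^(−7.42/10) = 0.1811
Friis cascade:
  F = 1.531 + (7.621 − 1)/51.29 = 1.660
NF = 10 log₁₀(1.660) = 2.20 dB

2.20 dB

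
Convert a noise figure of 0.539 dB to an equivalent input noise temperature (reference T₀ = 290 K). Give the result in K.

F = 10^(0.539/10) = 1.13214
T_e = (F − 1)·T₀ = (1.13214 − 1) × 290 = 38.3 K

38.3 K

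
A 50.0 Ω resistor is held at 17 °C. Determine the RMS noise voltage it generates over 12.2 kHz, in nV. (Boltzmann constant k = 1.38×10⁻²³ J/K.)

98.8 nV

T = 17 °C + 273.15 = 290.15 K
V_n = √(4kTRB)
4kTRB = 4 × 1.38×10⁻²³ × 290.15 × 5.00×10¹ × 1.22×10⁴ = 9.77×10⁻¹⁵ V²
V_n = √(9.77×10⁻¹⁵) = 9.88×10⁻⁸ V = 98.8 nV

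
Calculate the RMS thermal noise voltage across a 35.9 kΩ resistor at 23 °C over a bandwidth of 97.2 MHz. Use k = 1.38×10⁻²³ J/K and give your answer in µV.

239 µV

T = 23 °C + 273.15 = 296.15 K
V_n = √(4kTRB)
4kTRB = 4 × 1.38×10⁻²³ × 296.15 × 3.59×10⁴ × 9.72×10⁷ = 5.70×10⁻⁸ V²
V_n = √(5.70×10⁻⁸) = 2.39×10⁻⁴ V = 239 µV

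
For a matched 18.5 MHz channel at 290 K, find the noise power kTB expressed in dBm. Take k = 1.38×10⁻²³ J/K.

P_n = kTB = 1.38×10⁻²³ × 290 × 1.85×10⁷ = 7.40×10⁻¹⁴ W
In dBm: 10 log₁₀(7.40×10⁻¹⁴ / 10⁻³) = −101.3 dBm

−101.3 dBm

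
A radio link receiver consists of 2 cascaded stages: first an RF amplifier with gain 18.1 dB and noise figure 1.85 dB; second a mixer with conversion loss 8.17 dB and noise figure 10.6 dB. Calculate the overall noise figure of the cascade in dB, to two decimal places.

2.29 dB

Convert to linear (a loss of L dB is a gain of −L dB): F_i = 10^(NF_i/10), G_i = 10^(G_i,dB/10)
  Stage 1: F_1 = 10^(1.85/10) = 1.531, G_1 = 10^(18.1/10) = 64.57
  Stage 2: F_2 = 10^(10.6/10) = 11.48, G_2 = 10^(−8.17/10) = 0.1524
Friis cascade:
  F = 1.531 + (11.48 − 1)/64.57 = 1.693
NF = 10 log₁₀(1.693) = 2.29 dB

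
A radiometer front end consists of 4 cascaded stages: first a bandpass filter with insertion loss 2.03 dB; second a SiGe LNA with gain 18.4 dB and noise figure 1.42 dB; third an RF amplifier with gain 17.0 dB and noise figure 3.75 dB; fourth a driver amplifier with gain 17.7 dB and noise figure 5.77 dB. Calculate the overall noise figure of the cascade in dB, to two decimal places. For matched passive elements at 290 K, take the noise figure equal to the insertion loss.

3.51 dB

Convert to linear (a loss of L dB is a gain of −L dB): F_i = 10^(NF_i/10), G_i = 10^(G_i,dB/10)
  Stage 1: F_1 = 10^(2.03/10) = 1.596, G_1 = 10^(−2.03/10) = 0.6266
  Stage 2: F_2 = 10^(1.42/10) = 1.387, G_2 = 10^(18.4/10) = 69.18
  Stage 3: F_3 = 10^(3.75/10) = 2.371, G_3 = 10^(17.0/10) = 50.12
  Stage 4: F_4 = 10^(5.77/10) = 3.776, G_4 = 10^(17.7/10) = 58.88
Friis cascade:
  F = 1.596 + (1.387 − 1)/0.6266 + (2.371 − 1)/43.35 + (3.776 − 1)/2173 = 2.246
NF = 10 log₁₀(2.246) = 3.51 dB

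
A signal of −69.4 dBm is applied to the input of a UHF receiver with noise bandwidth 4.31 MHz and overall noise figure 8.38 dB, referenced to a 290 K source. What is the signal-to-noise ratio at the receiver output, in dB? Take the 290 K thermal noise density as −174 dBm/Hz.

Noise floor: N = −174 + 10 log₁₀(B) + NF
10 log₁₀(4.31×10⁶) = 66.34 dB
N = −174 + 66.34 + 8.38 = −99.28 dBm
SNR = P_sig − N = −69.4 − (−99.28) = 29.88 dB → 29.9 dB

29.9 dB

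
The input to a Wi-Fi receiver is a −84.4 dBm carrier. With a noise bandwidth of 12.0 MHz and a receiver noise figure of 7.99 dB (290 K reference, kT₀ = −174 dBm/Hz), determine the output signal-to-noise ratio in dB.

10.8 dB

Noise floor: N = −174 + 10 log₁₀(B) + NF
10 log₁₀(1.20×10⁷) = 70.79 dB
N = −174 + 70.79 + 7.99 = −95.22 dBm
SNR = P_sig − N = −84.4 − (−95.22) = 10.82 dB → 10.8 dB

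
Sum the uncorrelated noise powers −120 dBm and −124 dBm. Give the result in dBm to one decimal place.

Convert to linear, add, convert back:
P₁ = 1.00×10⁻¹⁵ W, P₂ = 3.98×10⁻¹⁶ W
P_tot = 1.40×10⁻¹⁵ W → 10 log₁₀(P_tot / 10⁻³) = −118.5 dBm

−118.5 dBm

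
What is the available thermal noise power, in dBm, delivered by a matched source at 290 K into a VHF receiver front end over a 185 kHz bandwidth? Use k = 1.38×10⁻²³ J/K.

P_n = kTB = 1.38×10⁻²³ × 290 × 1.85×10⁵ = 7.40×10⁻¹⁶ W
In dBm: 10 log₁₀(7.40×10⁻¹⁶ / 10⁻³) = −121.3 dBm

−121.3 dBm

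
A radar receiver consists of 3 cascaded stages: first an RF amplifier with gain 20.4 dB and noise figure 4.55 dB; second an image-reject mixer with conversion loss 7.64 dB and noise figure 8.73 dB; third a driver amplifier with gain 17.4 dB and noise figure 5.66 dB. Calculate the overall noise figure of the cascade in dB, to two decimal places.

4.85 dB

Convert to linear (a loss of L dB is a gain of −L dB): F_i = 10^(NF_i/10), G_i = 10^(G_i,dB/10)
  Stage 1: F_1 = 10^(4.55/10) = 2.851, G_1 = 10^(20.4/10) = 109.6
  Stage 2: F_2 = 10^(8.73/10) = 7.464, G_2 = 10^(−7.64/10) = 0.1722
  Stage 3: F_3 = 10^(5.66/10) = 3.681, G_3 = 10^(17.4/10) = 54.95
Friis cascade:
  F = 2.851 + (7.464 − 1)/109.6 + (3.681 − 1)/18.88 = 3.052
NF = 10 log₁₀(3.052) = 4.85 dB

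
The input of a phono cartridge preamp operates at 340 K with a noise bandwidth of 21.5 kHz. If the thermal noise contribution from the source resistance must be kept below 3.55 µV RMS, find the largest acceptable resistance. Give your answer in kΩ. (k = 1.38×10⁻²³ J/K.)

31.2 kΩ

Johnson–Nyquist: V_n = √(4kTRB) ⇒ R = V_n² / (4kTB)
4kTB = 4 × 1.38×10⁻²³ × 340 × 2.15×10⁴ = 4.04×10⁻¹⁶
R = (3.55×10⁻⁶)² / 4.04×10⁻¹⁶ = 3.12×10⁴ Ω = 31.2 kΩ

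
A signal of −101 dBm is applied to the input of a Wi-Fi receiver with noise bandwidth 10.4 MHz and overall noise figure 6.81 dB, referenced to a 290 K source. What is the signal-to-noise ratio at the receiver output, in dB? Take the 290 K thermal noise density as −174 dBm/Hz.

Noise floor: N = −174 + 10 log₁₀(B) + NF
10 log₁₀(1.04×10⁷) = 70.17 dB
N = −174 + 70.17 + 6.81 = −97.02 dBm
SNR = P_sig − N = −101 − (−97.02) = −3.98 dB → −4.0 dB

−4.0 dB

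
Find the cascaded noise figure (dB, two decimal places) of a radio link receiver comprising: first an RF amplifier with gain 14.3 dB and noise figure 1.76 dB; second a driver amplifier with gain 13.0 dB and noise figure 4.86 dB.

Convert to linear (a loss of L dB is a gain of −L dB): F_i = 10^(NF_i/10), G_i = 10^(G_i,dB/10)
  Stage 1: F_1 = 10^(1.76/10) = 1.500, G_1 = 10^(14.3/10) = 26.92
  Stage 2: F_2 = 10^(4.86/10) = 3.062, G_2 = 10^(13.0/10) = 19.95
Friis cascade:
  F = 1.500 + (3.062 − 1)/26.92 = 1.576
NF = 10 log₁₀(1.576) = 1.98 dB

1.98 dB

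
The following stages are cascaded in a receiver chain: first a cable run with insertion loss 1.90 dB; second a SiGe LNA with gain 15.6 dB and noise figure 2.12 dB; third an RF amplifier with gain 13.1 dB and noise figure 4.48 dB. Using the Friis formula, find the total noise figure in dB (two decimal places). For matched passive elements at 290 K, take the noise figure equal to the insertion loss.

4.15 dB

Convert to linear (a loss of L dB is a gain of −L dB): F_i = 10^(NF_i/10), G_i = 10^(G_i,dB/10)
  Stage 1: F_1 = 10^(1.90/10) = 1.549, G_1 = 10^(−1.90/10) = 0.6457
  Stage 2: F_2 = 10^(2.12/10) = 1.629, G_2 = 10^(15.6/10) = 36.31
  Stage 3: F_3 = 10^(4.48/10) = 2.805, G_3 = 10^(13.1/10) = 20.42
Friis cascade:
  F = 1.549 + (1.629 − 1)/0.6457 + (2.805 − 1)/23.44 = 2.600
NF = 10 log₁₀(2.600) = 4.15 dB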